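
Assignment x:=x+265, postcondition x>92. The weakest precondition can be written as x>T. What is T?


Formula: wp(x:=E, P) = P[E/x] (substitute E for x in postcondition)
Step 1: Postcondition: x>92
Step 2: Substitute x+265 for x: x+265>92
Step 3: Solve for x: x > 92-265 = -173

-173


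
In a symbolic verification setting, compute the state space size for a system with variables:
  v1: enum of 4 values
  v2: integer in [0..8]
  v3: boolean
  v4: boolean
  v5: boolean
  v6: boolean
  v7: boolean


State space = product of domain sizes of all variables.
Domain sizes:
  v1 (enum of 4 values): 4
  v2 (integer in [0..8]): 9
  v3 (boolean): 2
  v4 (boolean): 2
  v5 (boolean): 2
  v6 (boolean): 2
  v7 (boolean): 2
Product = 4 * 9 * 2 * 2 * 2 * 2 * 2 = 1152

1152


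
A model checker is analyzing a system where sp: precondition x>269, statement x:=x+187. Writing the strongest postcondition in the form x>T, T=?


Formula: sp(P, x:=E) = exists old_x. (x = E[old_x/x]) AND P[old_x/x] (old_x is the value of x before the assignment; eliminate old_x by solving x = E[old_x/x] for old_x)
Step 1: Precondition P: x>269, i.e. old_x > 269
Step 2: Assignment gives x = old_x + 187, so old_x = x - 187
Step 3: Substitute into P: x - 187 > 269
Step 4: Simplify: x > 269+187 = 456

456


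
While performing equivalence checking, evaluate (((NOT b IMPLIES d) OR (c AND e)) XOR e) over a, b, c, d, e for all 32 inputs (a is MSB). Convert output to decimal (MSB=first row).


Formula: (((NOT b IMPLIES d) OR (c AND e)) XOR e) over a, b, c, d, e (32 rows)
Evaluate each row (bits = a,b,c,d,e, MSB first):
  row 0 [00000]: (((NOT 0 IMPLIES 0) OR (0 AND 0)) XOR 0) -> 0
  row 1 [00001]: (((NOT 0 IMPLIES 0) OR (0 AND 1)) XOR 1) -> 1
  row 2 [00010]: (((NOT 0 IMPLIES 1) OR (0 AND 0)) XOR 0) -> 1
  row 3 [00011]: (((NOT 0 IMPLIES 1) OR (0 AND 1)) XOR 1) -> 0
  row 4 [00100]: (((NOT 0 IMPLIES 0) OR (1 AND 0)) XOR 0) -> 0
  row 5 [00101]: (((NOT 0 IMPLIES 0) OR (1 AND 1)) XOR 1) -> 0
  row 6 [00110]: (((NOT 0 IMPLIES 1) OR (1 AND 0)) XOR 0) -> 1
  row 7 [00111]: (((NOT 0 IMPLIES 1) OR (1 AND 1)) XOR 1) -> 0
  row 8 [01000]: (((NOT 1 IMPLIES 0) OR (0 AND 0)) XOR 0) -> 1
  row 9 [01001]: (((NOT 1 IMPLIES 0) OR (0 AND 1)) XOR 1) -> 0
  row 10 [01010]: (((NOT 1 IMPLIES 1) OR (0 AND 0)) XOR 0) -> 1
  row 11 [01011]: (((NOT 1 IMPLIES 1) OR (0 AND 1)) XOR 1) -> 0
  row 12 [01100]: (((NOT 1 IMPLIES 0) OR (1 AND 0)) XOR 0) -> 1
  row 13 [01101]: (((NOT 1 IMPLIES 0) OR (1 AND 1)) XOR 1) -> 0
  row 14 [01110]: (((NOT 1 IMPLIES 1) OR (1 AND 0)) XOR 0) -> 1
  row 15 [01111]: (((NOT 1 IMPLIES 1) OR (1 AND 1)) XOR 1) -> 0
  row 16 [10000]: (((NOT 0 IMPLIES 0) OR (0 AND 0)) XOR 0) -> 0
  row 17 [10001]: (((NOT 0 IMPLIES 0) OR (0 AND 1)) XOR 1) -> 1
  row 18 [10010]: (((NOT 0 IMPLIES 1) OR (0 AND 0)) XOR 0) -> 1
  row 19 [10011]: (((NOT 0 IMPLIES 1) OR (0 AND 1)) XOR 1) -> 0
  row 20 [10100]: (((NOT 0 IMPLIES 0) OR (1 AND 0)) XOR 0) -> 0
  row 21 [10101]: (((NOT 0 IMPLIES 0) OR (1 AND 1)) XOR 1) -> 0
  row 22 [10110]: (((NOT 0 IMPLIES 1) OR (1 AND 0)) XOR 0) -> 1
  row 23 [10111]: (((NOT 0 IMPLIES 1) OR (1 AND 1)) XOR 1) -> 0
  row 24 [11000]: (((NOT 1 IMPLIES 0) OR (0 AND 0)) XOR 0) -> 1
  row 25 [11001]: (((NOT 1 IMPLIES 0) OR (0 AND 1)) XOR 1) -> 0
  row 26 [11010]: (((NOT 1 IMPLIES 1) OR (0 AND 0)) XOR 0) -> 1
  row 27 [11011]: (((NOT 1 IMPLIES 1) OR (0 AND 1)) XOR 1) -> 0
  row 28 [11100]: (((NOT 1 IMPLIES 0) OR (1 AND 0)) XOR 0) -> 1
  row 29 [11101]: (((NOT 1 IMPLIES 0) OR (1 AND 1)) XOR 1) -> 0
  row 30 [11110]: (((NOT 1 IMPLIES 1) OR (1 AND 0)) XOR 0) -> 1
  row 31 [11111]: (((NOT 1 IMPLIES 1) OR (1 AND 1)) XOR 1) -> 0
Full result column, 4 rows per line (a,b,c fixed per line; d,e runs 00..11 left to right):
  rows 0-3 [a,b,c=000]: 0110  = hex 6
  rows 4-7 [a,b,c=001]: 0010  = hex 2
  rows 8-11 [a,b,c=010]: 1010  = hex A
  rows 12-15 [a,b,c=011]: 1010  = hex A
  rows 16-19 [a,b,c=100]: 0110  = hex 6
  rows 20-23 [a,b,c=101]: 0010  = hex 2
  rows 24-27 [a,b,c=110]: 1010  = hex A
  rows 28-31 [a,b,c=111]: 1010  = hex A
Output column (row 0 .. row 31) = 01100010101010100110001010101010
Output column grouped in 4s = 0110 0010 1010 1010 0110 0010 1010 1010 = 0x62AA62AA
Convert to decimal digit by digit (value = value*16 + digit):
  6 -> 6
  6*16 + 2 = 98
  98*16 + 10 (A) = 1578
  1578*16 + 10 (A) = 25258
  25258*16 + 6 = 404134
  404134*16 + 2 = 6466146
  6466146*16 + 10 (A) = 103458346
  103458346*16 + 10 (A) = 1655333546
Decimal = 1655333546

1655333546


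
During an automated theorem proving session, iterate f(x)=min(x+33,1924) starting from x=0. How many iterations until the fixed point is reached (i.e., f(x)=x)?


Step 1: x=0, cap=1924, increment=33
Step 2: x grows by 33 each step until capped at 1924; fixed point is x=1924
Step 3: iterations = ceil(1924/33) = 59

59


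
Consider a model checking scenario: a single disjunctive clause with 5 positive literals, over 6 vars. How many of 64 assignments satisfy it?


Step 1: Total=2^6=64
Step 2: Unsat when all 5 false: 2^1=2
Step 3: Sat=64-2=62

62


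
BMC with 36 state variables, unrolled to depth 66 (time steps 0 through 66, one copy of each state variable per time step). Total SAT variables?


BMC unrolls to depth k, creating one copy of each state var for steps 0..k.
Step count = 66 + 1 = 67 (steps 0 through 66)
Vars per step = 36
Total = 36 * 67 = 2412

2412


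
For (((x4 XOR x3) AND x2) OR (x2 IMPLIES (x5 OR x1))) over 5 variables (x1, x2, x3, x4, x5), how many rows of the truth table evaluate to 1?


Formula: (((x4 XOR x3) AND x2) OR (x2 IMPLIES (x5 OR x1))) over 5 vars (32 rows)
Evaluate each row (x1, x2, x3, x4, x5 as bits, MSB first):
  row 0 [00000]: (((0 XOR 0) AND 0) OR (0 IMPLIES (0 OR 0))) -> 1
  row 1 [00001]: (((0 XOR 0) AND 0) OR (0 IMPLIES (1 OR 0))) -> 1
  row 2 [00010]: (((1 XOR 0) AND 0) OR (0 IMPLIES (0 OR 0))) -> 1
  row 3 [00011]: (((1 XOR 0) AND 0) OR (0 IMPLIES (1 OR 0))) -> 1
  row 4 [00100]: (((0 XOR 1) AND 0) OR (0 IMPLIES (0 OR 0))) -> 1
  row 5 [00101]: (((0 XOR 1) AND 0) OR (0 IMPLIES (1 OR 0))) -> 1
  row 6 [00110]: (((1 XOR 1) AND 0) OR (0 IMPLIES (0 OR 0))) -> 1
  row 7 [00111]: (((1 XOR 1) AND 0) OR (0 IMPLIES (1 OR 0))) -> 1
  row 8 [01000]: (((0 XOR 0) AND 1) OR (1 IMPLIES (0 OR 0))) -> 0
  row 9 [01001]: (((0 XOR 0) AND 1) OR (1 IMPLIES (1 OR 0))) -> 1
  row 10 [01010]: (((1 XOR 0) AND 1) OR (1 IMPLIES (0 OR 0))) -> 1
  row 11 [01011]: (((1 XOR 0) AND 1) OR (1 IMPLIES (1 OR 0))) -> 1
  row 12 [01100]: (((0 XOR 1) AND 1) OR (1 IMPLIES (0 OR 0))) -> 1
  row 13 [01101]: (((0 XOR 1) AND 1) OR (1 IMPLIES (1 OR 0))) -> 1
  row 14 [01110]: (((1 XOR 1) AND 1) OR (1 IMPLIES (0 OR 0))) -> 0
  row 15 [01111]: (((1 XOR 1) AND 1) OR (1 IMPLIES (1 OR 0))) -> 1
  row 16 [10000]: (((0 XOR 0) AND 0) OR (0 IMPLIES (0 OR 1))) -> 1
  row 17 [10001]: (((0 XOR 0) AND 0) OR (0 IMPLIES (1 OR 1))) -> 1
  row 18 [10010]: (((1 XOR 0) AND 0) OR (0 IMPLIES (0 OR 1))) -> 1
  row 19 [10011]: (((1 XOR 0) AND 0) OR (0 IMPLIES (1 OR 1))) -> 1
  row 20 [10100]: (((0 XOR 1) AND 0) OR (0 IMPLIES (0 OR 1))) -> 1
  row 21 [10101]: (((0 XOR 1) AND 0) OR (0 IMPLIES (1 OR 1))) -> 1
  row 22 [10110]: (((1 XOR 1) AND 0) OR (0 IMPLIES (0 OR 1))) -> 1
  row 23 [10111]: (((1 XOR 1) AND 0) OR (0 IMPLIES (1 OR 1))) -> 1
  row 24 [11000]: (((0 XOR 0) AND 1) OR (1 IMPLIES (0 OR 1))) -> 1
  row 25 [11001]: (((0 XOR 0) AND 1) OR (1 IMPLIES (1 OR 1))) -> 1
  row 26 [11010]: (((1 XOR 0) AND 1) OR (1 IMPLIES (0 OR 1))) -> 1
  row 27 [11011]: (((1 XOR 0) AND 1) OR (1 IMPLIES (1 OR 1))) -> 1
  row 28 [11100]: (((0 XOR 1) AND 1) OR (1 IMPLIES (0 OR 1))) -> 1
  row 29 [11101]: (((0 XOR 1) AND 1) OR (1 IMPLIES (1 OR 1))) -> 1
  row 30 [11110]: (((1 XOR 1) AND 1) OR (1 IMPLIES (0 OR 1))) -> 1
  row 31 [11111]: (((1 XOR 1) AND 1) OR (1 IMPLIES (1 OR 1))) -> 1
Full result column, 8 rows per line (x1,x2 fixed per line; x3,x4,x5 runs 000..111 left to right):
  rows 0-7 [x1,x2=00]: 11111111  (ones: 8)
  rows 8-15 [x1,x2=01]: 01111101  (ones: 6)
  rows 16-23 [x1,x2=10]: 11111111  (ones: 8)
  rows 24-31 [x1,x2=11]: 11111111  (ones: 8)
Count of 1-rows = 8+6+8+8 = 30

30


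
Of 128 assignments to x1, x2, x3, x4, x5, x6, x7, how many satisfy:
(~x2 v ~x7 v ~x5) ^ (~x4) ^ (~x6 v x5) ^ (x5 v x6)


CNF with 4 clauses over 7 vars (128 assignments).
An assignment satisfies CNF iff every clause has >=1 true literal.
Check each row (bits = x1,x2,x3,x4,x5,x6,x7; clause T/F shown):
  row 0 [0000000]: clauses=TTTF -> 0
  row 1 [0000001]: clauses=TTTF -> 0
  row 2 [0000010]: clauses=TTFT -> 0
  row 3 [0000011]: clauses=TTFT -> 0
  row 4 [0000100]: clauses=TTTT -> 1
  (every remaining row is evaluated the same way; all 128 results are listed next)
Full result column, 8 rows per line (x1,x2,x3,x4 fixed per line; x5,x6,x7 runs 000..111 left to right):
  rows 0-7 [x1,x2,x3,x4=0000]: 00001111  (ones: 4)
  rows 8-15 [x1,x2,x3,x4=0001]: 00000000  (ones: 0)
  rows 16-23 [x1,x2,x3,x4=0010]: 00001111  (ones: 4)
  rows 24-31 [x1,x2,x3,x4=0011]: 00000000  (ones: 0)
  rows 32-39 [x1,x2,x3,x4=0100]: 00001010  (ones: 2)
  rows 40-47 [x1,x2,x3,x4=0101]: 00000000  (ones: 0)
  rows 48-55 [x1,x2,x3,x4=0110]: 00001010  (ones: 2)
  rows 56-63 [x1,x2,x3,x4=0111]: 00000000  (ones: 0)
  rows 64-71 [x1,x2,x3,x4=1000]: 00001111  (ones: 4)
  rows 72-79 [x1,x2,x3,x4=1001]: 00000000  (ones: 0)
  rows 80-87 [x1,x2,x3,x4=1010]: 00001111  (ones: 4)
  rows 88-95 [x1,x2,x3,x4=1011]: 00000000  (ones: 0)
  rows 96-103 [x1,x2,x3,x4=1100]: 00001010  (ones: 2)
  rows 104-111 [x1,x2,x3,x4=1101]: 00000000  (ones: 0)
  rows 112-119 [x1,x2,x3,x4=1110]: 00001010  (ones: 2)
  rows 120-127 [x1,x2,x3,x4=1111]: 00000000  (ones: 0)
Satisfying assignments = 4+0+4+0+2+0+2+0+4+0+4+0+2+0+2+0 = 24

24


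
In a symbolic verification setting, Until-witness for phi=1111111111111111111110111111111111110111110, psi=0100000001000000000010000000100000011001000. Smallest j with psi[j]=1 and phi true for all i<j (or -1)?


(phi U psi) at 0: need smallest j with psi[j]=1 and phi[i]=1 for all i in [0,j).
Scan from step 0:
  step 0: phi=1, psi=0 -> continue
  step 1: psi=1 and phi held for [0,1) -> witness found
Witness step = 1

1


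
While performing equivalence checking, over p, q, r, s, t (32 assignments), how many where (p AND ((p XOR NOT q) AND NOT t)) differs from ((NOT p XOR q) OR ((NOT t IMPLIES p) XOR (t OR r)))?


F1 = (p AND ((p XOR NOT q) AND NOT t))
F2 = ((NOT p XOR q) OR ((NOT t IMPLIES p) XOR (t OR r)))
Evaluate both on each of 32 rows (bits = p,q,r,s,t):
  row 0 [00000]: F1=0 F2=1 (differ) -> 1
  row 1 [00001]: F1=0 F2=1 (differ) -> 1
  row 2 [00010]: F1=0 F2=1 (differ) -> 1
  row 3 [00011]: F1=0 F2=1 (differ) -> 1
  row 4 [00100]: F1=0 F2=1 (differ) -> 1
  row 5 [00101]: F1=0 F2=1 (differ) -> 1
  row 6 [00110]: F1=0 F2=1 (differ) -> 1
  row 7 [00111]: F1=0 F2=1 (differ) -> 1
  row 8 [01000]: F1=0 F2=0 -> 0
  row 9 [01001]: F1=0 F2=0 -> 0
  row 10 [01010]: F1=0 F2=0 -> 0
  row 11 [01011]: F1=0 F2=0 -> 0
  row 12 [01100]: F1=0 F2=1 (differ) -> 1
  row 13 [01101]: F1=0 F2=0 -> 0
  row 14 [01110]: F1=0 F2=1 (differ) -> 1
  row 15 [01111]: F1=0 F2=0 -> 0
  row 16 [10000]: F1=0 F2=1 (differ) -> 1
  row 17 [10001]: F1=0 F2=0 -> 0
  row 18 [10010]: F1=0 F2=1 (differ) -> 1
  row 19 [10011]: F1=0 F2=0 -> 0
  row 20 [10100]: F1=0 F2=0 -> 0
  row 21 [10101]: F1=0 F2=0 -> 0
  row 22 [10110]: F1=0 F2=0 -> 0
  row 23 [10111]: F1=0 F2=0 -> 0
  row 24 [11000]: F1=1 F2=1 -> 0
  row 25 [11001]: F1=0 F2=1 (differ) -> 1
  row 26 [11010]: F1=1 F2=1 -> 0
  row 27 [11011]: F1=0 F2=1 (differ) -> 1
  row 28 [11100]: F1=1 F2=1 -> 0
  row 29 [11101]: F1=0 F2=1 (differ) -> 1
  row 30 [11110]: F1=1 F2=1 -> 0
  row 31 [11111]: F1=0 F2=1 (differ) -> 1
Full result column, 8 rows per line (p,q fixed per line; r,s,t runs 000..111 left to right):
  rows 0-7 [p,q=00]: 11111111  (ones: 8)
  rows 8-15 [p,q=01]: 00001010  (ones: 2)
  rows 16-23 [p,q=10]: 10100000  (ones: 2)
  rows 24-31 [p,q=11]: 01010101  (ones: 4)
Disagreements = 8+2+2+4 = 16

16


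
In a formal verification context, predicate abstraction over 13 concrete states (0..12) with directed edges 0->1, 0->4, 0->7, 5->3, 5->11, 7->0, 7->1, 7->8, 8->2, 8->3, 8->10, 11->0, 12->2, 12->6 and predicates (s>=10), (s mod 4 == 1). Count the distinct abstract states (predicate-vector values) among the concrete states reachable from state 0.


BFS from 0:
Concrete reachable: {0, 1, 2, 3, 4, 7, 8, 10}
Abstract via predicates (s>=10), (s mod 4 == 1):
  (0,0) <- {0, 2, 3, 4, 7, 8}
  (0,1) <- {1}
  (1,0) <- {10}
Distinct abstract states = 3

3


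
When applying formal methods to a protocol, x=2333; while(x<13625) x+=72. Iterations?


Step 1: x goes from 2333 toward 13625 by 72; the body runs while x<13625, so iterations = ceil((bound-start)/step)
Step 2: Distance=11292
Step 3: ceil(11292/72)=157

157


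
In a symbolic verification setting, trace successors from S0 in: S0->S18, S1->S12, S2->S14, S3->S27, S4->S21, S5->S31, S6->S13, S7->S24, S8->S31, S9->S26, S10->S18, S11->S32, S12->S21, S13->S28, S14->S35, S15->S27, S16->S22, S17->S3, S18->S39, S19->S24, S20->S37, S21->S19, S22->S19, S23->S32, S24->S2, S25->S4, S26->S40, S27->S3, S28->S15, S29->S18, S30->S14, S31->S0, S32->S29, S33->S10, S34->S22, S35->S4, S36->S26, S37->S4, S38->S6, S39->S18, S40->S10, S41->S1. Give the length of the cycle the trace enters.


Trace from S0 until a state repeats:
  S0 -> S18 -> S39 -> S18
S18 first seen at step 1, revisited at step 3.
Cycle length = 3 - 1 = 2

2


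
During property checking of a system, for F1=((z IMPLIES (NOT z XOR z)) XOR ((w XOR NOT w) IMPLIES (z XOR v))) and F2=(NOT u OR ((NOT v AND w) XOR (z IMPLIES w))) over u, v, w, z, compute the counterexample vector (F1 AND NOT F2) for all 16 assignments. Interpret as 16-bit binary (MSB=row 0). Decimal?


F1 = ((z IMPLIES (NOT z XOR z)) XOR ((w XOR NOT w) IMPLIES (z XOR v)))
F2 = (NOT u OR ((NOT v AND w) XOR (z IMPLIES w)))
Counterexample to F1=>F2 is where F1=1 and F2=0.
Evaluate each row (bits = u,v,w,z, MSB first):
  row 0 [0000]: F1=1 F2=1 -> F1&~F2 -> 0
  row 1 [0001]: F1=0 F2=1 -> F1&~F2 -> 0
  row 2 [0010]: F1=1 F2=1 -> F1&~F2 -> 0
  row 3 [0011]: F1=0 F2=1 -> F1&~F2 -> 0
  row 4 [0100]: F1=0 F2=1 -> F1&~F2 -> 0
  row 5 [0101]: F1=1 F2=1 -> F1&~F2 -> 0
  row 6 [0110]: F1=0 F2=1 -> F1&~F2 -> 0
  row 7 [0111]: F1=1 F2=1 -> F1&~F2 -> 0
  row 8 [1000]: F1=1 F2=1 -> F1&~F2 -> 0
  row 9 [1001]: F1=0 F2=0 -> F1&~F2 -> 0
  row 10 [1010]: F1=1 F2=0 -> F1&~F2 -> 1
  row 11 [1011]: F1=0 F2=0 -> F1&~F2 -> 0
  row 12 [1100]: F1=0 F2=1 -> F1&~F2 -> 0
  row 13 [1101]: F1=1 F2=0 -> F1&~F2 -> 1
  row 14 [1110]: F1=0 F2=1 -> F1&~F2 -> 0
  row 15 [1111]: F1=1 F2=1 -> F1&~F2 -> 0
Full result column, 4 rows per line (u,v fixed per line; w,z runs 00..11 left to right):
  rows 0-3 [u,v=00]: 0000  = hex 0
  rows 4-7 [u,v=01]: 0000  = hex 0
  rows 8-11 [u,v=10]: 0010  = hex 2
  rows 12-15 [u,v=11]: 0100  = hex 4
Counterexample vector (row 0 .. row 15) = 0000000000100100
Output column grouped in 4s = 0000 0000 0010 0100 = 0x0024
Convert to decimal digit by digit (value = value*16 + digit):
  0 -> 0
  0*16 + 0 = 0
  0*16 + 2 = 2
  2*16 + 4 = 36
Decimal = 36

36


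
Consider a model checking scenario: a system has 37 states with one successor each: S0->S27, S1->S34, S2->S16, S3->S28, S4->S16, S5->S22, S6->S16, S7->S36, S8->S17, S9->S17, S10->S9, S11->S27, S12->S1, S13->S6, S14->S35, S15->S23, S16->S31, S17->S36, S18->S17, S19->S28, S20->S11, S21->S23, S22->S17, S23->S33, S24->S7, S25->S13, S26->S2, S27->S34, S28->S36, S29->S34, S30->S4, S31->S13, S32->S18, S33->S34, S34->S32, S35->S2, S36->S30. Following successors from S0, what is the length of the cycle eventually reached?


Trace from S0 until a state repeats:
  S0 -> S27 -> S34 -> S32 -> S18 -> S17 -> S36 -> S30 -> S4 -> S16 -> S31 -> S13 -> S6 -> S16
S16 first seen at step 9, revisited at step 13.
Cycle length = 13 - 9 = 4

4


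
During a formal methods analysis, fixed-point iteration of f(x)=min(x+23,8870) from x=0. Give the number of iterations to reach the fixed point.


Step 1: x=0, cap=8870, increment=23
Step 2: x grows by 23 each step until capped at 8870; fixed point is x=8870
Step 3: iterations = ceil(8870/23) = 386

386


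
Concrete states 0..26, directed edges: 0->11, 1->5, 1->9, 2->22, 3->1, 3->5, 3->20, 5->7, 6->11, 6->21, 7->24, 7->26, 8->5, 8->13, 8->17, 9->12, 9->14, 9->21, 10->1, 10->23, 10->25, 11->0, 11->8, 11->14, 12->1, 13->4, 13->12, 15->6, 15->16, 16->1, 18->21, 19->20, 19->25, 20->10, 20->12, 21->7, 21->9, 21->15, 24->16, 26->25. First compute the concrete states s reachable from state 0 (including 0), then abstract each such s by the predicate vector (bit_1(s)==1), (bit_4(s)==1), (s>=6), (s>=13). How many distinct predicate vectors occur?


BFS from 0:
Concrete reachable: {0, 1, 4, 5, 6, 7, 8, 9, 11, 12, 13, 14, 15, 16, 17, 21, 24, 25, 26}
Abstract via predicates (bit_1(s)==1), (bit_4(s)==1), (s>=6), (s>=13):
  (0,0,0,0) <- {0, 1, 4, 5}
  (0,0,1,0) <- {8, 9, 12}
  (0,0,1,1) <- {13}
  (0,1,1,1) <- {16, 17, 21, 24, 25}
  (1,0,1,0) <- {6, 7, 11}
  (1,0,1,1) <- {14, 15}
  (1,1,1,1) <- {26}
Distinct abstract states = 7

7


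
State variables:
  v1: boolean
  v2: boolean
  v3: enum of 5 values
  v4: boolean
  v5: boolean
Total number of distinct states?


State space = product of domain sizes of all variables.
Domain sizes:
  v1 (boolean): 2
  v2 (boolean): 2
  v3 (enum of 5 values): 5
  v4 (boolean): 2
  v5 (boolean): 2
Product = 2 * 2 * 5 * 2 * 2 = 80

80


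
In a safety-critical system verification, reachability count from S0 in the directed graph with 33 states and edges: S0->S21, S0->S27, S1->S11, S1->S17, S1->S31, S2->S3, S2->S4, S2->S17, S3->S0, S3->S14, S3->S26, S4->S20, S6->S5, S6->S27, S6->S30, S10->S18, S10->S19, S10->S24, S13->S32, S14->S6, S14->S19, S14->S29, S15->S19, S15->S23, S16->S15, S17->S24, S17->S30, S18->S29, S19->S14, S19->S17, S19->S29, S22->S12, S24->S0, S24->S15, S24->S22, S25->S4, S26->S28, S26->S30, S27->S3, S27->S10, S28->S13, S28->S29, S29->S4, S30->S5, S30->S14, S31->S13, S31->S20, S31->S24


BFS from S0:
  layer 0: {S0}
  layer 1: {S21, S27}
  layer 2: {S3, S10}
  layer 3: {S14, S18, S19, S24, S26}
  layer 4: {S6, S15, S17, S22, S28, S29, S30}
  layer 5: {S4, S5, S12, S13, S23}
  layer 6: {S20, S32}
Reachable set: {S0, S3, S4, S5, S6, S10, S12, S13, S14, S15, S17, S18, S19, S20, S21, S22, S23, S24, S26, S27, S28, S29, S30, S32}
Count = 24

24


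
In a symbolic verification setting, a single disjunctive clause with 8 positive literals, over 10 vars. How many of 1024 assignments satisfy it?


Step 1: Total=2^10=1024
Step 2: Unsat when all 8 false: 2^2=4
Step 3: Sat=1024-4=1020

1020


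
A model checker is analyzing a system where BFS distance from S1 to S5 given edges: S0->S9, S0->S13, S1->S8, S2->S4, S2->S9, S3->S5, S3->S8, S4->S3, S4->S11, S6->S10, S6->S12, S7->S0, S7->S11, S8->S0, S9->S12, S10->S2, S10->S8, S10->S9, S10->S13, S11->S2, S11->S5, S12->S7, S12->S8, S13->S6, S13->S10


BFS layer-by-layer from S1:
  dist 0: {S1}
  dist 1: {S8}
  dist 2: {S0}
  dist 3: {S9, S13}
  dist 4: {S6, S10, S12}
  dist 5: {S2, S7}
  dist 6: {S4, S11}
  dist 7: {S3, S5}
  -> S5 reached at distance 7
Shortest path length = 7

7


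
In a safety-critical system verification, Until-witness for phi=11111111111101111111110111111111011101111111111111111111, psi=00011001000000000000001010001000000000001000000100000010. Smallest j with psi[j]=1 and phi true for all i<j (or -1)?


(phi U psi) at 0: need smallest j with psi[j]=1 and phi[i]=1 for all i in [0,j).
Scan from step 0:
  step 0: phi=1, psi=0 -> continue
  step 1: phi=1, psi=0 -> continue
  step 2: phi=1, psi=0 -> continue
  step 3: psi=1 and phi held for [0,3) -> witness found
Witness step = 3

3


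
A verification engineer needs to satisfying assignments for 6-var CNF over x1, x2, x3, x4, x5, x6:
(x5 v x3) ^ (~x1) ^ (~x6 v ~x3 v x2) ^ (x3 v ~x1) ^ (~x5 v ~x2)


CNF with 5 clauses over 6 vars (64 assignments).
An assignment satisfies CNF iff every clause has >=1 true literal.
Check each row (bits = x1,x2,x3,x4,x5,x6; clause T/F shown):
  row 0 [000000]: clauses=FTTTT -> 0
  row 1 [000001]: clauses=FTTTT -> 0
  row 2 [000010]: clauses=TTTTT -> 1
  row 3 [000011]: clauses=TTTTT -> 1
  row 4 [000100]: clauses=FTTTT -> 0
  (every remaining row is evaluated the same way; all 64 results are listed next)
Full result column, 8 rows per line (x1,x2,x3 fixed per line; x4,x5,x6 runs 000..111 left to right):
  rows 0-7 [x1,x2,x3=000]: 00110011  (ones: 4)
  rows 8-15 [x1,x2,x3=001]: 10101010  (ones: 4)
  rows 16-23 [x1,x2,x3=010]: 00000000  (ones: 0)
  rows 24-31 [x1,x2,x3=011]: 11001100  (ones: 4)
  rows 32-39 [x1,x2,x3=100]: 00000000  (ones: 0)
  rows 40-47 [x1,x2,x3=101]: 00000000  (ones: 0)
  rows 48-55 [x1,x2,x3=110]: 00000000  (ones: 0)
  rows 56-63 [x1,x2,x3=111]: 00000000  (ones: 0)
Satisfying assignments = 4+4+0+4+0+0+0+0 = 12

12


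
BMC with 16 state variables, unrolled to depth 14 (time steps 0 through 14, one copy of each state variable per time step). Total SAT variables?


BMC unrolls to depth k, creating one copy of each state var for steps 0..k.
Step count = 14 + 1 = 15 (steps 0 through 14)
Vars per step = 16
Total = 16 * 15 = 240

240


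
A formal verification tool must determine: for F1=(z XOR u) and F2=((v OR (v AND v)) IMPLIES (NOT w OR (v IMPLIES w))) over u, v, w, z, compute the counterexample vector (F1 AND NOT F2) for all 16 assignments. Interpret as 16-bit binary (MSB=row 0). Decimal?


F1 = (z XOR u)
F2 = ((v OR (v AND v)) IMPLIES (NOT w OR (v IMPLIES w)))
Counterexample to F1=>F2 is where F1=1 and F2=0.
Evaluate each row (bits = u,v,w,z, MSB first):
  row 0 [0000]: F1=0 F2=1 -> F1&~F2 -> 0
  row 1 [0001]: F1=1 F2=1 -> F1&~F2 -> 0
  row 2 [0010]: F1=0 F2=1 -> F1&~F2 -> 0
  row 3 [0011]: F1=1 F2=1 -> F1&~F2 -> 0
  row 4 [0100]: F1=0 F2=1 -> F1&~F2 -> 0
  row 5 [0101]: F1=1 F2=1 -> F1&~F2 -> 0
  row 6 [0110]: F1=0 F2=1 -> F1&~F2 -> 0
  row 7 [0111]: F1=1 F2=1 -> F1&~F2 -> 0
  row 8 [1000]: F1=1 F2=1 -> F1&~F2 -> 0
  row 9 [1001]: F1=0 F2=1 -> F1&~F2 -> 0
  row 10 [1010]: F1=1 F2=1 -> F1&~F2 -> 0
  row 11 [1011]: F1=0 F2=1 -> F1&~F2 -> 0
  row 12 [1100]: F1=1 F2=1 -> F1&~F2 -> 0
  row 13 [1101]: F1=0 F2=1 -> F1&~F2 -> 0
  row 14 [1110]: F1=1 F2=1 -> F1&~F2 -> 0
  row 15 [1111]: F1=0 F2=1 -> F1&~F2 -> 0
Full result column, 4 rows per line (u,v fixed per line; w,z runs 00..11 left to right):
  rows 0-3 [u,v=00]: 0000  = hex 0
  rows 4-7 [u,v=01]: 0000  = hex 0
  rows 8-11 [u,v=10]: 0000  = hex 0
  rows 12-15 [u,v=11]: 0000  = hex 0
Counterexample vector (row 0 .. row 15) = 0000000000000000
Output column grouped in 4s = 0000 0000 0000 0000 = 0x0000
Convert to decimal digit by digit (value = value*16 + digit):
  0 -> 0
  0*16 + 0 = 0
  0*16 + 0 = 0
  0*16 + 0 = 0
Decimal = 0

0


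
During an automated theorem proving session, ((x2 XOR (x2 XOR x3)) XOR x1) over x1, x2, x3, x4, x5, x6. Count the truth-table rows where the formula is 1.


Formula: ((x2 XOR (x2 XOR x3)) XOR x1) over 6 vars (64 rows)
Evaluate each row (x1, x2, x3, x4, x5, x6 as bits, MSB first):
  row 0 [000000]: ((0 XOR (0 XOR 0)) XOR 0) -> 0
  row 1 [000001]: ((0 XOR (0 XOR 0)) XOR 0) -> 0
  row 2 [000010]: ((0 XOR (0 XOR 0)) XOR 0) -> 0
  row 3 [000011]: ((0 XOR (0 XOR 0)) XOR 0) -> 0
  row 4 [000100]: ((0 XOR (0 XOR 0)) XOR 0) -> 0
  (every remaining row is evaluated the same way; all 64 results are listed next)
Full result column, 8 rows per line (x1,x2,x3 fixed per line; x4,x5,x6 runs 000..111 left to right):
  rows 0-7 [x1,x2,x3=000]: 00000000  (ones: 0)
  rows 8-15 [x1,x2,x3=001]: 11111111  (ones: 8)
  rows 16-23 [x1,x2,x3=010]: 00000000  (ones: 0)
  rows 24-31 [x1,x2,x3=011]: 11111111  (ones: 8)
  rows 32-39 [x1,x2,x3=100]: 11111111  (ones: 8)
  rows 40-47 [x1,x2,x3=101]: 00000000  (ones: 0)
  rows 48-55 [x1,x2,x3=110]: 11111111  (ones: 8)
  rows 56-63 [x1,x2,x3=111]: 00000000  (ones: 0)
Count of 1-rows = 0+8+0+8+8+0+8+0 = 32

32


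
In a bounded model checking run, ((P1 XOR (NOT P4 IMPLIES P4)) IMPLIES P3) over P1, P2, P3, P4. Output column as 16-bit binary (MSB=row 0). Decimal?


Formula: ((P1 XOR (NOT P4 IMPLIES P4)) IMPLIES P3) over P1, P2, P3, P4 (16 rows)
Evaluate each row (bits = P1,P2,P3,P4, MSB first):
  row 0 [0000]: ((0 XOR (NOT 0 IMPLIES 0)) IMPLIES 0) -> 1
  row 1 [0001]: ((0 XOR (NOT 1 IMPLIES 1)) IMPLIES 0) -> 0
  row 2 [0010]: ((0 XOR (NOT 0 IMPLIES 0)) IMPLIES 1) -> 1
  row 3 [0011]: ((0 XOR (NOT 1 IMPLIES 1)) IMPLIES 1) -> 1
  row 4 [0100]: ((0 XOR (NOT 0 IMPLIES 0)) IMPLIES 0) -> 1
  row 5 [0101]: ((0 XOR (NOT 1 IMPLIES 1)) IMPLIES 0) -> 0
  row 6 [0110]: ((0 XOR (NOT 0 IMPLIES 0)) IMPLIES 1) -> 1
  row 7 [0111]: ((0 XOR (NOT 1 IMPLIES 1)) IMPLIES 1) -> 1
  row 8 [1000]: ((1 XOR (NOT 0 IMPLIES 0)) IMPLIES 0) -> 0
  row 9 [1001]: ((1 XOR (NOT 1 IMPLIES 1)) IMPLIES 0) -> 1
  row 10 [1010]: ((1 XOR (NOT 0 IMPLIES 0)) IMPLIES 1) -> 1
  row 11 [1011]: ((1 XOR (NOT 1 IMPLIES 1)) IMPLIES 1) -> 1
  row 12 [1100]: ((1 XOR (NOT 0 IMPLIES 0)) IMPLIES 0) -> 0
  row 13 [1101]: ((1 XOR (NOT 1 IMPLIES 1)) IMPLIES 0) -> 1
  row 14 [1110]: ((1 XOR (NOT 0 IMPLIES 0)) IMPLIES 1) -> 1
  row 15 [1111]: ((1 XOR (NOT 1 IMPLIES 1)) IMPLIES 1) -> 1
Full result column, 4 rows per line (P1,P2 fixed per line; P3,P4 runs 00..11 left to right):
  rows 0-3 [P1,P2=00]: 1011  = hex B
  rows 4-7 [P1,P2=01]: 1011  = hex B
  rows 8-11 [P1,P2=10]: 0111  = hex 7
  rows 12-15 [P1,P2=11]: 0111  = hex 7
Output column (row 0 .. row 15) = 1011101101110111
Output column grouped in 4s = 1011 1011 0111 0111 = 0xBB77
Convert to decimal digit by digit (value = value*16 + digit):
  B -> 11
  11*16 + 11 (B) = 187
  187*16 + 7 = 2999
  2999*16 + 7 = 47991
Decimal = 47991

47991


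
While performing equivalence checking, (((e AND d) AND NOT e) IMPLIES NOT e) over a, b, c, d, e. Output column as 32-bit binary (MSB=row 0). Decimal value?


Formula: (((e AND d) AND NOT e) IMPLIES NOT e) over a, b, c, d, e (32 rows)
Evaluate each row (bits = a,b,c,d,e, MSB first):
  row 0 [00000]: (((0 AND 0) AND NOT 0) IMPLIES NOT 0) -> 1
  row 1 [00001]: (((1 AND 0) AND NOT 1) IMPLIES NOT 1) -> 1
  row 2 [00010]: (((0 AND 1) AND NOT 0) IMPLIES NOT 0) -> 1
  row 3 [00011]: (((1 AND 1) AND NOT 1) IMPLIES NOT 1) -> 1
  row 4 [00100]: (((0 AND 0) AND NOT 0) IMPLIES NOT 0) -> 1
  row 5 [00101]: (((1 AND 0) AND NOT 1) IMPLIES NOT 1) -> 1
  row 6 [00110]: (((0 AND 1) AND NOT 0) IMPLIES NOT 0) -> 1
  row 7 [00111]: (((1 AND 1) AND NOT 1) IMPLIES NOT 1) -> 1
  row 8 [01000]: (((0 AND 0) AND NOT 0) IMPLIES NOT 0) -> 1
  row 9 [01001]: (((1 AND 0) AND NOT 1) IMPLIES NOT 1) -> 1
  row 10 [01010]: (((0 AND 1) AND NOT 0) IMPLIES NOT 0) -> 1
  row 11 [01011]: (((1 AND 1) AND NOT 1) IMPLIES NOT 1) -> 1
  row 12 [01100]: (((0 AND 0) AND NOT 0) IMPLIES NOT 0) -> 1
  row 13 [01101]: (((1 AND 0) AND NOT 1) IMPLIES NOT 1) -> 1
  row 14 [01110]: (((0 AND 1) AND NOT 0) IMPLIES NOT 0) -> 1
  row 15 [01111]: (((1 AND 1) AND NOT 1) IMPLIES NOT 1) -> 1
  row 16 [10000]: (((0 AND 0) AND NOT 0) IMPLIES NOT 0) -> 1
  row 17 [10001]: (((1 AND 0) AND NOT 1) IMPLIES NOT 1) -> 1
  row 18 [10010]: (((0 AND 1) AND NOT 0) IMPLIES NOT 0) -> 1
  row 19 [10011]: (((1 AND 1) AND NOT 1) IMPLIES NOT 1) -> 1
  row 20 [10100]: (((0 AND 0) AND NOT 0) IMPLIES NOT 0) -> 1
  row 21 [10101]: (((1 AND 0) AND NOT 1) IMPLIES NOT 1) -> 1
  row 22 [10110]: (((0 AND 1) AND NOT 0) IMPLIES NOT 0) -> 1
  row 23 [10111]: (((1 AND 1) AND NOT 1) IMPLIES NOT 1) -> 1
  row 24 [11000]: (((0 AND 0) AND NOT 0) IMPLIES NOT 0) -> 1
  row 25 [11001]: (((1 AND 0) AND NOT 1) IMPLIES NOT 1) -> 1
  row 26 [11010]: (((0 AND 1) AND NOT 0) IMPLIES NOT 0) -> 1
  row 27 [11011]: (((1 AND 1) AND NOT 1) IMPLIES NOT 1) -> 1
  row 28 [11100]: (((0 AND 0) AND NOT 0) IMPLIES NOT 0) -> 1
  row 29 [11101]: (((1 AND 0) AND NOT 1) IMPLIES NOT 1) -> 1
  row 30 [11110]: (((0 AND 1) AND NOT 0) IMPLIES NOT 0) -> 1
  row 31 [11111]: (((1 AND 1) AND NOT 1) IMPLIES NOT 1) -> 1
Full result column, 4 rows per line (a,b,c fixed per line; d,e runs 00..11 left to right):
  rows 0-3 [a,b,c=000]: 1111  = hex F
  rows 4-7 [a,b,c=001]: 1111  = hex F
  rows 8-11 [a,b,c=010]: 1111  = hex F
  rows 12-15 [a,b,c=011]: 1111  = hex F
  rows 16-19 [a,b,c=100]: 1111  = hex F
  rows 20-23 [a,b,c=101]: 1111  = hex F
  rows 24-27 [a,b,c=110]: 1111  = hex F
  rows 28-31 [a,b,c=111]: 1111  = hex F
Output column (row 0 .. row 31) = 11111111111111111111111111111111
Output column grouped in 4s = 1111 1111 1111 1111 1111 1111 1111 1111 = 0xFFFFFFFF
Convert to decimal digit by digit (value = value*16 + digit):
  F -> 15
  15*16 + 15 (F) = 255
  255*16 + 15 (F) = 4095
  4095*16 + 15 (F) = 65535
  65535*16 + 15 (F) = 1048575
  1048575*16 + 15 (F) = 16777215
  16777215*16 + 15 (F) = 268435455
  268435455*16 + 15 (F) = 4294967295
Decimal = 4294967295

4294967295


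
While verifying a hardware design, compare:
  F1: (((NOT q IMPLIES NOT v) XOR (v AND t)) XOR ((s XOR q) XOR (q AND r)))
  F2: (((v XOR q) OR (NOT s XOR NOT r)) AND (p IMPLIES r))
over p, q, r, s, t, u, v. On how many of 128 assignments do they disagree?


F1 = (((NOT q IMPLIES NOT v) XOR (v AND t)) XOR ((s XOR q) XOR (q AND r)))
F2 = (((v XOR q) OR (NOT s XOR NOT r)) AND (p IMPLIES r))
Evaluate both on each of 128 rows (bits = p,q,r,s,t,u,v):
  row 0 [0000000]: F1=1 F2=0 (differ) -> 1
  row 1 [0000001]: F1=0 F2=1 (differ) -> 1
  row 2 [0000010]: F1=1 F2=0 (differ) -> 1
  row 3 [0000011]: F1=0 F2=1 (differ) -> 1
  row 4 [0000100]: F1=1 F2=0 (differ) -> 1
  (every remaining row is evaluated the same way; all 128 results are listed next)
Full result column, 8 rows per line (p,q,r,s fixed per line; t,u,v runs 000..111 left to right):
  rows 0-7 [p,q,r,s=0000]: 11111010  (ones: 6)
  rows 8-15 [p,q,r,s=0001]: 10101111  (ones: 6)
  rows 16-23 [p,q,r,s=0010]: 01010000  (ones: 2)
  rows 24-31 [p,q,r,s=0011]: 00000101  (ones: 2)
  rows 32-39 [p,q,r,s=0100]: 10101111  (ones: 6)
  rows 40-47 [p,q,r,s=0101]: 00000101  (ones: 2)
  rows 48-55 [p,q,r,s=0110]: 00000101  (ones: 2)
  rows 56-63 [p,q,r,s=0111]: 10101111  (ones: 6)
  rows 64-71 [p,q,r,s=1000]: 10101111  (ones: 6)
  rows 72-79 [p,q,r,s=1001]: 01010000  (ones: 2)
  rows 80-87 [p,q,r,s=1010]: 01010000  (ones: 2)
  rows 88-95 [p,q,r,s=1011]: 00000101  (ones: 2)
  rows 96-103 [p,q,r,s=1100]: 00000101  (ones: 2)
  rows 104-111 [p,q,r,s=1101]: 11111010  (ones: 6)
  rows 112-119 [p,q,r,s=1110]: 00000101  (ones: 2)
  rows 120-127 [p,q,r,s=1111]: 10101111  (ones: 6)
Disagreements = 6+6+2+2+6+2+2+6+6+2+2+2+2+6+2+6 = 60

60


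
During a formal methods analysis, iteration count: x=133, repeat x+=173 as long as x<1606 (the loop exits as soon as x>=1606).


Step 1: x goes from 133 toward 1606 by 173; the body runs while x<1606, so iterations = ceil((bound-start)/step)
Step 2: Distance=1473
Step 3: ceil(1473/173)=9

9


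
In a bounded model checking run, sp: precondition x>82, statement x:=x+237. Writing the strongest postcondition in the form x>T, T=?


Formula: sp(P, x:=E) = exists old_x. (x = E[old_x/x]) AND P[old_x/x] (old_x is the value of x before the assignment; eliminate old_x by solving x = E[old_x/x] for old_x)
Step 1: Precondition P: x>82, i.e. old_x > 82
Step 2: Assignment gives x = old_x + 237, so old_x = x - 237
Step 3: Substitute into P: x - 237 > 82
Step 4: Simplify: x > 82+237 = 319

319


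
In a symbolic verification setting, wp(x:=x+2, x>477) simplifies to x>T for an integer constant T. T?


Formula: wp(x:=E, P) = P[E/x] (substitute E for x in postcondition)
Step 1: Postcondition: x>477
Step 2: Substitute x+2 for x: x+2>477
Step 3: Solve for x: x > 477-2 = 475

475


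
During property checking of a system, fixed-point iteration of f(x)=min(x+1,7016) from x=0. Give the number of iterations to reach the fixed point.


Step 1: x=0, cap=7016, increment=1
Step 2: x grows by 1 each step until capped at 7016; fixed point is x=7016
Step 3: iterations = ceil(7016/1) = 7016

7016


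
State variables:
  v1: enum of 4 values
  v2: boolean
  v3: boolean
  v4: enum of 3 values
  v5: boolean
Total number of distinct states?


State space = product of domain sizes of all variables.
Domain sizes:
  v1 (enum of 4 values): 4
  v2 (boolean): 2
  v3 (boolean): 2
  v4 (enum of 3 values): 3
  v5 (boolean): 2
Product = 4 * 2 * 2 * 3 * 2 = 96

96


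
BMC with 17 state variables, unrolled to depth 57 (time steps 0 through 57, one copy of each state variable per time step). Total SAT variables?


BMC unrolls to depth k, creating one copy of each state var for steps 0..k.
Step count = 57 + 1 = 58 (steps 0 through 57)
Vars per step = 17
Total = 17 * 58 = 986

986


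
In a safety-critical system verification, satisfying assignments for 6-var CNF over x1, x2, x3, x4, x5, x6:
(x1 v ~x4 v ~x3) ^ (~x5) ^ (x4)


CNF with 3 clauses over 6 vars (64 assignments).
An assignment satisfies CNF iff every clause has >=1 true literal.
Check each row (bits = x1,x2,x3,x4,x5,x6; clause T/F shown):
  row 0 [000000]: clauses=TTF -> 0
  row 1 [000001]: clauses=TTF -> 0
  row 2 [000010]: clauses=TFF -> 0
  row 3 [000011]: clauses=TFF -> 0
  row 4 [000100]: clauses=TTT -> 1
  (every remaining row is evaluated the same way; all 64 results are listed next)
Full result column, 8 rows per line (x1,x2,x3 fixed per line; x4,x5,x6 runs 000..111 left to right):
  rows 0-7 [x1,x2,x3=000]: 00001100  (ones: 2)
  rows 8-15 [x1,x2,x3=001]: 00000000  (ones: 0)
  rows 16-23 [x1,x2,x3=010]: 00001100  (ones: 2)
  rows 24-31 [x1,x2,x3=011]: 00000000  (ones: 0)
  rows 32-39 [x1,x2,x3=100]: 00001100  (ones: 2)
  rows 40-47 [x1,x2,x3=101]: 00001100  (ones: 2)
  rows 48-55 [x1,x2,x3=110]: 00001100  (ones: 2)
  rows 56-63 [x1,x2,x3=111]: 00001100  (ones: 2)
Satisfying assignments = 2+0+2+0+2+2+2+2 = 12

12


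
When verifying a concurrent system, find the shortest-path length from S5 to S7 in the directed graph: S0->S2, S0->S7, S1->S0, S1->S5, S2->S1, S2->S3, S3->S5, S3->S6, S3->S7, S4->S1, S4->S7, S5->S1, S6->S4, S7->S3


BFS layer-by-layer from S5:
  dist 0: {S5}
  dist 1: {S1}
  dist 2: {S0}
  dist 3: {S2, S7}
  -> S7 reached at distance 3
Shortest path length = 3

3


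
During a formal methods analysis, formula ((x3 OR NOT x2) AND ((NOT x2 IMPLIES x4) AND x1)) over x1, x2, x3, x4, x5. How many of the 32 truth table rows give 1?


Formula: ((x3 OR NOT x2) AND ((NOT x2 IMPLIES x4) AND x1)) over 5 vars (32 rows)
Evaluate each row (x1, x2, x3, x4, x5 as bits, MSB first):
  row 0 [00000]: ((0 OR NOT 0) AND ((NOT 0 IMPLIES 0) AND 0)) -> 0
  row 1 [00001]: ((0 OR NOT 0) AND ((NOT 0 IMPLIES 0) AND 0)) -> 0
  row 2 [00010]: ((0 OR NOT 0) AND ((NOT 0 IMPLIES 1) AND 0)) -> 0
  row 3 [00011]: ((0 OR NOT 0) AND ((NOT 0 IMPLIES 1) AND 0)) -> 0
  row 4 [00100]: ((1 OR NOT 0) AND ((NOT 0 IMPLIES 0) AND 0)) -> 0
  row 5 [00101]: ((1 OR NOT 0) AND ((NOT 0 IMPLIES 0) AND 0)) -> 0
  row 6 [00110]: ((1 OR NOT 0) AND ((NOT 0 IMPLIES 1) AND 0)) -> 0
  row 7 [00111]: ((1 OR NOT 0) AND ((NOT 0 IMPLIES 1) AND 0)) -> 0
  row 8 [01000]: ((0 OR NOT 1) AND ((NOT 1 IMPLIES 0) AND 0)) -> 0
  row 9 [01001]: ((0 OR NOT 1) AND ((NOT 1 IMPLIES 0) AND 0)) -> 0
  row 10 [01010]: ((0 OR NOT 1) AND ((NOT 1 IMPLIES 1) AND 0)) -> 0
  row 11 [01011]: ((0 OR NOT 1) AND ((NOT 1 IMPLIES 1) AND 0)) -> 0
  row 12 [01100]: ((1 OR NOT 1) AND ((NOT 1 IMPLIES 0) AND 0)) -> 0
  row 13 [01101]: ((1 OR NOT 1) AND ((NOT 1 IMPLIES 0) AND 0)) -> 0
  row 14 [01110]: ((1 OR NOT 1) AND ((NOT 1 IMPLIES 1) AND 0)) -> 0
  row 15 [01111]: ((1 OR NOT 1) AND ((NOT 1 IMPLIES 1) AND 0)) -> 0
  row 16 [10000]: ((0 OR NOT 0) AND ((NOT 0 IMPLIES 0) AND 1)) -> 0
  row 17 [10001]: ((0 OR NOT 0) AND ((NOT 0 IMPLIES 0) AND 1)) -> 0
  row 18 [10010]: ((0 OR NOT 0) AND ((NOT 0 IMPLIES 1) AND 1)) -> 1
  row 19 [10011]: ((0 OR NOT 0) AND ((NOT 0 IMPLIES 1) AND 1)) -> 1
  row 20 [10100]: ((1 OR NOT 0) AND ((NOT 0 IMPLIES 0) AND 1)) -> 0
  row 21 [10101]: ((1 OR NOT 0) AND ((NOT 0 IMPLIES 0) AND 1)) -> 0
  row 22 [10110]: ((1 OR NOT 0) AND ((NOT 0 IMPLIES 1) AND 1)) -> 1
  row 23 [10111]: ((1 OR NOT 0) AND ((NOT 0 IMPLIES 1) AND 1)) -> 1
  row 24 [11000]: ((0 OR NOT 1) AND ((NOT 1 IMPLIES 0) AND 1)) -> 0
  row 25 [11001]: ((0 OR NOT 1) AND ((NOT 1 IMPLIES 0) AND 1)) -> 0
  row 26 [11010]: ((0 OR NOT 1) AND ((NOT 1 IMPLIES 1) AND 1)) -> 0
  row 27 [11011]: ((0 OR NOT 1) AND ((NOT 1 IMPLIES 1) AND 1)) -> 0
  row 28 [11100]: ((1 OR NOT 1) AND ((NOT 1 IMPLIES 0) AND 1)) -> 1
  row 29 [11101]: ((1 OR NOT 1) AND ((NOT 1 IMPLIES 0) AND 1)) -> 1
  row 30 [11110]: ((1 OR NOT 1) AND ((NOT 1 IMPLIES 1) AND 1)) -> 1
  row 31 [11111]: ((1 OR NOT 1) AND ((NOT 1 IMPLIES 1) AND 1)) -> 1
Full result column, 8 rows per line (x1,x2 fixed per line; x3,x4,x5 runs 000..111 left to right):
  rows 0-7 [x1,x2=00]: 00000000  (ones: 0)
  rows 8-15 [x1,x2=01]: 00000000  (ones: 0)
  rows 16-23 [x1,x2=10]: 00110011  (ones: 4)
  rows 24-31 [x1,x2=11]: 00001111  (ones: 4)
Count of 1-rows = 0+0+4+4 = 8

8


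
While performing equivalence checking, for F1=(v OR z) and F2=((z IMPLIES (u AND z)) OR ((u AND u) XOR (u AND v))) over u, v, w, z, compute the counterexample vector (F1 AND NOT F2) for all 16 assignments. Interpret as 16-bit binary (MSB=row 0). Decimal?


F1 = (v OR z)
F2 = ((z IMPLIES (u AND z)) OR ((u AND u) XOR (u AND v)))
Counterexample to F1=>F2 is where F1=1 and F2=0.
Evaluate each row (bits = u,v,w,z, MSB first):
  row 0 [0000]: F1=0 F2=1 -> F1&~F2 -> 0
  row 1 [0001]: F1=1 F2=0 -> F1&~F2 -> 1
  row 2 [0010]: F1=0 F2=1 -> F1&~F2 -> 0
  row 3 [0011]: F1=1 F2=0 -> F1&~F2 -> 1
  row 4 [0100]: F1=1 F2=1 -> F1&~F2 -> 0
  row 5 [0101]: F1=1 F2=0 -> F1&~F2 -> 1
  row 6 [0110]: F1=1 F2=1 -> F1&~F2 -> 0
  row 7 [0111]: F1=1 F2=0 -> F1&~F2 -> 1
  row 8 [1000]: F1=0 F2=1 -> F1&~F2 -> 0
  row 9 [1001]: F1=1 F2=1 -> F1&~F2 -> 0
  row 10 [1010]: F1=0 F2=1 -> F1&~F2 -> 0
  row 11 [1011]: F1=1 F2=1 -> F1&~F2 -> 0
  row 12 [1100]: F1=1 F2=1 -> F1&~F2 -> 0
  row 13 [1101]: F1=1 F2=1 -> F1&~F2 -> 0
  row 14 [1110]: F1=1 F2=1 -> F1&~F2 -> 0
  row 15 [1111]: F1=1 F2=1 -> F1&~F2 -> 0
Full result column, 4 rows per line (u,v fixed per line; w,z runs 00..11 left to right):
  rows 0-3 [u,v=00]: 0101  = hex 5
  rows 4-7 [u,v=01]: 0101  = hex 5
  rows 8-11 [u,v=10]: 0000  = hex 0
  rows 12-15 [u,v=11]: 0000  = hex 0
Counterexample vector (row 0 .. row 15) = 0101010100000000
Output column grouped in 4s = 0101 0101 0000 0000 = 0x5500
Convert to decimal digit by digit (value = value*16 + digit):
  5 -> 5
  5*16 + 5 = 85
  85*16 + 0 = 1360
  1360*16 + 0 = 21760
Decimal = 21760

21760


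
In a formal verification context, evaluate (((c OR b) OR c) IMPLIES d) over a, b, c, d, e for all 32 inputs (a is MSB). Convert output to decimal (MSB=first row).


Formula: (((c OR b) OR c) IMPLIES d) over a, b, c, d, e (32 rows)
Evaluate each row (bits = a,b,c,d,e, MSB first):
  row 0 [00000]: (((0 OR 0) OR 0) IMPLIES 0) -> 1
  row 1 [00001]: (((0 OR 0) OR 0) IMPLIES 0) -> 1
  row 2 [00010]: (((0 OR 0) OR 0) IMPLIES 1) -> 1
  row 3 [00011]: (((0 OR 0) OR 0) IMPLIES 1) -> 1
  row 4 [00100]: (((1 OR 0) OR 1) IMPLIES 0) -> 0
  row 5 [00101]: (((1 OR 0) OR 1) IMPLIES 0) -> 0
  row 6 [00110]: (((1 OR 0) OR 1) IMPLIES 1) -> 1
  row 7 [00111]: (((1 OR 0) OR 1) IMPLIES 1) -> 1
  row 8 [01000]: (((0 OR 1) OR 0) IMPLIES 0) -> 0
  row 9 [01001]: (((0 OR 1) OR 0) IMPLIES 0) -> 0
  row 10 [01010]: (((0 OR 1) OR 0) IMPLIES 1) -> 1
  row 11 [01011]: (((0 OR 1) OR 0) IMPLIES 1) -> 1
  row 12 [01100]: (((1 OR 1) OR 1) IMPLIES 0) -> 0
  row 13 [01101]: (((1 OR 1) OR 1) IMPLIES 0) -> 0
  row 14 [01110]: (((1 OR 1) OR 1) IMPLIES 1) -> 1
  row 15 [01111]: (((1 OR 1) OR 1) IMPLIES 1) -> 1
  row 16 [10000]: (((0 OR 0) OR 0) IMPLIES 0) -> 1
  row 17 [10001]: (((0 OR 0) OR 0) IMPLIES 0) -> 1
  row 18 [10010]: (((0 OR 0) OR 0) IMPLIES 1) -> 1
  row 19 [10011]: (((0 OR 0) OR 0) IMPLIES 1) -> 1
  row 20 [10100]: (((1 OR 0) OR 1) IMPLIES 0) -> 0
  row 21 [10101]: (((1 OR 0) OR 1) IMPLIES 0) -> 0
  row 22 [10110]: (((1 OR 0) OR 1) IMPLIES 1) -> 1
  row 23 [10111]: (((1 OR 0) OR 1) IMPLIES 1) -> 1
  row 24 [11000]: (((0 OR 1) OR 0) IMPLIES 0) -> 0
  row 25 [11001]: (((0 OR 1) OR 0) IMPLIES 0) -> 0
  row 26 [11010]: (((0 OR 1) OR 0) IMPLIES 1) -> 1
  row 27 [11011]: (((0 OR 1) OR 0) IMPLIES 1) -> 1
  row 28 [11100]: (((1 OR 1) OR 1) IMPLIES 0) -> 0
  row 29 [11101]: (((1 OR 1) OR 1) IMPLIES 0) -> 0
  row 30 [11110]: (((1 OR 1) OR 1) IMPLIES 1) -> 1
  row 31 [11111]: (((1 OR 1) OR 1) IMPLIES 1) -> 1
Full result column, 4 rows per line (a,b,c fixed per line; d,e runs 00..11 left to right):
  rows 0-3 [a,b,c=000]: 1111  = hex F
  rows 4-7 [a,b,c=001]: 0011  = hex 3
  rows 8-11 [a,b,c=010]: 0011  = hex 3
  rows 12-15 [a,b,c=011]: 0011  = hex 3
  rows 16-19 [a,b,c=100]: 1111  = hex F
  rows 20-23 [a,b,c=101]: 0011  = hex 3
  rows 24-27 [a,b,c=110]: 0011  = hex 3
  rows 28-31 [a,b,c=111]: 0011  = hex 3
Output column (row 0 .. row 31) = 11110011001100111111001100110011
Output column grouped in 4s = 1111 0011 0011 0011 1111 0011 0011 0011 = 0xF333F333
Convert to decimal digit by digit (value = value*16 + digit):
  F -> 15
  15*16 + 3 = 243
  243*16 + 3 = 3891
  3891*16 + 3 = 62259
  62259*16 + 15 (F) = 996159
  996159*16 + 3 = 15938547
  15938547*16 + 3 = 255016755
  255016755*16 + 3 = 4080268083
Decimal = 4080268083

4080268083
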